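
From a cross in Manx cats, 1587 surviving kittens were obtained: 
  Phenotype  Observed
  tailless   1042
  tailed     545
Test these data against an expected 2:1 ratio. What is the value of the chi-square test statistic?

0.726

The 2:1 ratio has 3 parts, so with N = 1587 the expected counts are:
  tailless: 1587 × 2/3 = 1058
  tailed: 1587 × 1/3 = 529
χ² = Σ (O − E)² / E
  tailless: (1042 − 1058)² / 1058 = 0.2420
  tailed: (545 − 529)² / 529 = 0.4839
χ² = 0.2420 + 0.4839 = 0.7259 ≈ 0.726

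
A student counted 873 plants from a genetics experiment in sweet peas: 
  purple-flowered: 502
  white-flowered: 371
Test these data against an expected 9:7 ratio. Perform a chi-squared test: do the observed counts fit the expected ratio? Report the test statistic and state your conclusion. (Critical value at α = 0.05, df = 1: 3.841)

0.557; consistent

Under the 9:7 hypothesis (Σ ratio = 16, N = 873):
  purple-flowered: 873 × 9/16 = 491.0625
  white-flowered: 873 × 7/16 = 381.9375
χ² = Σ (O − E)² / E
  purple-flowered: (502 − 491.0625)² / 491.0625 = 0.2436
  white-flowered: (371 − 381.9375)² / 381.9375 = 0.3132
χ² = 0.2436 + 0.3132 = 0.5568 ≈ 0.557
Degrees of freedom = 2 − 1 = 1; critical value at α = 0.05 is 3.841.
Since 0.557 < 3.841, we fail to reject the null hypothesis — the data are consistent with the 9:7 ratio.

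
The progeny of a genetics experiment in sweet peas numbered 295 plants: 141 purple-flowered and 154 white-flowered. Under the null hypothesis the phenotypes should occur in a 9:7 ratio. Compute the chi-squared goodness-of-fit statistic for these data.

8.566

Total ratio parts = 16. Expected numbers out of 295:
  purple-flowered: 295 × 9/16 = 165.9375
  white-flowered: 295 × 7/16 = 129.0625
χ² = Σ (O − E)² / E
  purple-flowered: (141 − 165.9375)² / 165.9375 = 3.7477
  white-flowered: (154 − 129.0625)² / 129.0625 = 4.8184
χ² = 3.7477 + 4.8184 = 8.5661 ≈ 8.566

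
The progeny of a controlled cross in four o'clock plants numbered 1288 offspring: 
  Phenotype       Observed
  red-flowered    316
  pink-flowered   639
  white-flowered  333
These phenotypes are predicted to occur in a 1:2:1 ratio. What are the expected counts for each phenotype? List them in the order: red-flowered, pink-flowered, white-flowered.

Expected counts for N = 1288 under a 1:2:1 ratio (total parts = 4):
  red-flowered: 1288 × 1/4 = 322
  pink-flowered: 1288 × 2/4 = 644
  white-flowered: 1288 × 1/4 = 322

322, 644, 322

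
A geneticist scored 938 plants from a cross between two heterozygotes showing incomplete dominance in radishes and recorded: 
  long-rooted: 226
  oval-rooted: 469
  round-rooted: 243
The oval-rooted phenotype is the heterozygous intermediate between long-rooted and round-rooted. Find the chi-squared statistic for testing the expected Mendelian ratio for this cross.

0.616

With incomplete dominance, a heterozygote × heterozygote cross gives a 1:2:1 phenotypic ratio.
The 1:2:1 ratio has 4 parts, so with N = 938 the expected counts are:
  long-rooted: 938 × 1/4 = 234.5
  oval-rooted: 938 × 2/4 = 469
  round-rooted: 938 × 1/4 = 234.5
χ² = Σ (O − E)² / E
  long-rooted: (226 − 234.5)² / 234.5 = 0.3081
  oval-rooted: (469 − 469)² / 469 = 0.0000
  round-rooted: (243 − 234.5)² / 234.5 = 0.3081
χ² = 0.3081 + 0.0000 + 0.3081 = 0.6162 ≈ 0.616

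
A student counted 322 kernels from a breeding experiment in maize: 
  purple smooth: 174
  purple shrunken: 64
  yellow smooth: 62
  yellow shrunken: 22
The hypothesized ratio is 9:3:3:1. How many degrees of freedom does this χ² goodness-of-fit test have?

A goodness-of-fit test with 4 phenotype classes has df = 4 − 1 = 3.

3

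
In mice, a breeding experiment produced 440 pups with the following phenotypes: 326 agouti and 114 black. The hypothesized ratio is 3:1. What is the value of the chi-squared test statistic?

0.194

Under the 3:1 hypothesis (Σ ratio = 4, N = 440):
  agouti: 440 × 3/4 = 330
  black: 440 × 1/4 = 110
χ² = Σ (O − E)² / E
  agouti: (326 − 330)² / 330 = 0.0485
  black: (114 − 110)² / 110 = 0.1455
χ² = 0.0485 + 0.1455 = 0.194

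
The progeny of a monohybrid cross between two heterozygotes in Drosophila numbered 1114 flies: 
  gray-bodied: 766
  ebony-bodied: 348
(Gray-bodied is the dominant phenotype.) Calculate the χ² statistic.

23.125

For a monohybrid cross between heterozygotes with complete dominance, the expected phenotypic ratio is 3:1.
The 3:1 ratio has 4 parts, so with N = 1114 the expected counts are:
  gray-bodied: 1114 × 3/4 = 835.5
  ebony-bodied: 1114 × 1/4 = 278.5
χ² = Σ (O − E)² / E
  gray-bodied: (766 − 835.5)² / 835.5 = 5.7813
  ebony-bodied: (348 − 278.5)² / 278.5 = 17.3438
χ² = 5.7813 + 17.3438 = 23.1251 ≈ 23.125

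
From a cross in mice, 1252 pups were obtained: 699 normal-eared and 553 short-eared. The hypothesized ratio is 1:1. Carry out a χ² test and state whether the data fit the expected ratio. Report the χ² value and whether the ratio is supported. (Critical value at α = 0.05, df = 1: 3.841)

17.026; not consistent

Expected counts for N = 1252 under a 1:1 ratio (total parts = 2):
  normal-eared: 1252 × 1/2 = 626
  short-eared: 1252 × 1/2 = 626
χ² = Σ (O − E)² / E
  normal-eared: (699 − 626)² / 626 = 8.5128
  short-eared: (553 − 626)² / 626 = 8.5128
χ² = 8.5128 + 8.5128 = 17.0256 ≈ 17.026
Degrees of freedom = 2 − 1 = 1; critical value at α = 0.05 is 3.841.
Since 17.026 > 3.841, we reject the null hypothesis — the data do not fit the 1:1 ratio.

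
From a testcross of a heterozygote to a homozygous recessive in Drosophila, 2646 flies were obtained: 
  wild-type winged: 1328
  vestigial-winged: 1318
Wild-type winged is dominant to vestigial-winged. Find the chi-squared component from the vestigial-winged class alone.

0.019

A testcross of a heterozygote (Aa × aa) gives a 1:1 phenotypic ratio.
Under the 1:1 hypothesis (Σ ratio = 2, N = 2646):
  wild-type winged: 2646 × 1/2 = 1323
  vestigial-winged: 2646 × 1/2 = 1323
Contribution of vestigial-winged: (1318 − 1323)² / 1323 = 0.0189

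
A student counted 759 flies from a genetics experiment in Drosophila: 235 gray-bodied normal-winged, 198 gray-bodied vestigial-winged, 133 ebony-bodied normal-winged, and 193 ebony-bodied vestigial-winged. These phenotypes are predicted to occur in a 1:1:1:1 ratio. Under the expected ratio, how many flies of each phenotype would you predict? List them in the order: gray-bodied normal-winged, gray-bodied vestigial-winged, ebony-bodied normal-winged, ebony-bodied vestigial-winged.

Total ratio parts = 4. Expected numbers out of 759:
  gray-bodied normal-winged: 759 × 1/4 = 189.75
  gray-bodied vestigial-winged: 759 × 1/4 = 189.75
  ebony-bodied normal-winged: 759 × 1/4 = 189.75
  ebony-bodied vestigial-winged: 759 × 1/4 = 189.75

189.75, 189.75, 189.75, 189.75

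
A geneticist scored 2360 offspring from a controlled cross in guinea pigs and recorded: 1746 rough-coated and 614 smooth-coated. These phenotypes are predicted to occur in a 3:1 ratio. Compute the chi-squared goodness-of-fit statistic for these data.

The 3:1 ratio has 4 parts, so with N = 2360 the expected counts are:
  rough-coated: 2360 × 3/4 = 1770
  smooth-coated: 2360 × 1/4 = 590
χ² = Σ (O − E)² / E
  rough-coated: (1746 − 1770)² / 1770 = 0.3254
  smooth-coated: (614 − 590)² / 590 = 0.9763
χ² = 0.3254 + 0.9763 = 1.3017 ≈ 1.302

1.302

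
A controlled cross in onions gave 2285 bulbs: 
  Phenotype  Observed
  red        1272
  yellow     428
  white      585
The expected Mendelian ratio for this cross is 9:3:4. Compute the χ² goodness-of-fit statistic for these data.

0.469

Under the 9:3:4 hypothesis (Σ ratio = 16, N = 2285):
  red: 2285 × 9/16 = 1285.3125
  yellow: 2285 × 3/16 = 428.4375
  white: 2285 × 4/16 = 571.25
χ² = Σ (O − E)² / E
  red: (1272 − 1285.3125)² / 1285.3125 = 0.1379
  yellow: (428 − 428.4375)² / 428.4375 = 0.0004
  white: (585 − 571.25)² / 571.25 = 0.3310
χ² = 0.1379 + 0.0004 + 0.3310 = 0.4693 ≈ 0.469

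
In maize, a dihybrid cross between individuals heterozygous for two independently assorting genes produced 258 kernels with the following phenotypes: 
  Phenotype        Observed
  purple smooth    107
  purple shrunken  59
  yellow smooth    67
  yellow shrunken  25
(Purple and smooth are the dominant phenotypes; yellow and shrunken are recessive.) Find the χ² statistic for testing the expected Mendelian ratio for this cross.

24.405

A dihybrid F₂ with independent assortment and complete dominance at both loci gives a 9:3:3:1 phenotypic ratio.
The 9:3:3:1 ratio has 16 parts, so with N = 258 the expected counts are:
  purple smooth: 258 × 9/16 = 145.125
  purple shrunken: 258 × 3/16 = 48.375
  yellow smooth: 258 × 3/16 = 48.375
  yellow shrunken: 258 × 1/16 = 16.125
χ² = Σ (O − E)² / E
  purple smooth: (107 − 145.125)² / 145.125 = 10.0156
  purple shrunken: (59 − 48.375)² / 48.375 = 2.3337
  yellow smooth: (67 − 48.375)² / 48.375 = 7.1709
  yellow shrunken: (25 − 16.125)² / 16.125 = 4.8847
χ² = 10.0156 + 2.3337 + 7.1709 + 4.8847 = 24.4049 ≈ 24.405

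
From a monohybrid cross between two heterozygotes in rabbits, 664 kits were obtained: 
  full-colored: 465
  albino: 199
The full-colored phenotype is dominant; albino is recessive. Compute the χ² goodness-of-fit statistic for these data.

8.747

For a monohybrid cross between heterozygotes with complete dominance, the expected phenotypic ratio is 3:1.
Expected counts for N = 664 under a 3:1 ratio (total parts = 4):
  full-colored: 664 × 3/4 = 498
  albino: 664 × 1/4 = 166
χ² = Σ (O − E)² / E
  full-colored: (465 − 498)² / 498 = 2.1867
  albino: (199 − 166)² / 166 = 6.5602
χ² = 2.1867 + 6.5602 = 8.7469 ≈ 8.747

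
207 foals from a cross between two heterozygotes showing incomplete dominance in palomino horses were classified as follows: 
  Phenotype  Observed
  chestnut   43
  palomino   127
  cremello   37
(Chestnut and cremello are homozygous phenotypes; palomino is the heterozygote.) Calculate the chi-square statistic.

With incomplete dominance, a heterozygote × heterozygote cross gives a 1:2:1 phenotypic ratio.
Total ratio parts = 4. Expected numbers out of 207:
  chestnut: 207 × 1/4 = 51.75
  palomino: 207 × 2/4 = 103.5
  cremello: 207 × 1/4 = 51.75
χ² = Σ (O − E)² / E
  chestnut: (43 − 51.75)² / 51.75 = 1.4795
  palomino: (127 − 103.5)² / 103.5 = 5.3357
  cremello: (37 − 51.75)² / 51.75 = 4.2041
χ² = 1.4795 + 5.3357 + 4.2041 = 11.0193 ≈ 11.019

11.019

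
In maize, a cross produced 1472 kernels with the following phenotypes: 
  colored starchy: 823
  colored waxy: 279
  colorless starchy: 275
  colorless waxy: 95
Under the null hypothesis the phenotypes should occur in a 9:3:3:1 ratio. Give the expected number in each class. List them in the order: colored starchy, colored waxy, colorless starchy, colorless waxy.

828, 276, 276, 92

Under the 9:3:3:1 hypothesis (Σ ratio = 16, N = 1472):
  colored starchy: 1472 × 9/16 = 828
  colored waxy: 1472 × 3/16 = 276
  colorless starchy: 1472 × 3/16 = 276
  colorless waxy: 1472 × 1/16 = 92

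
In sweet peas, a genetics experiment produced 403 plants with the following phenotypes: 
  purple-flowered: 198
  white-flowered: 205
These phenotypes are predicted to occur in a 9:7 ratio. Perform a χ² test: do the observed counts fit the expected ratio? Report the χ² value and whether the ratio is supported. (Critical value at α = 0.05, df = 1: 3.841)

8.298; not consistent

Under the 9:7 hypothesis (Σ ratio = 16, N = 403):
  purple-flowered: 403 × 9/16 = 226.6875
  white-flowered: 403 × 7/16 = 176.3125
χ² = Σ (O − E)² / E
  purple-flowered: (198 − 226.6875)² / 226.6875 = 3.6304
  white-flowered: (205 − 176.3125)² / 176.3125 = 4.6677
χ² = 3.6304 + 4.6677 = 8.2981 ≈ 8.298
Degrees of freedom = 2 − 1 = 1; critical value at α = 0.05 is 3.841.
Since 8.298 > 3.841, we reject the null hypothesis — the data do not fit the 9:7 ratio.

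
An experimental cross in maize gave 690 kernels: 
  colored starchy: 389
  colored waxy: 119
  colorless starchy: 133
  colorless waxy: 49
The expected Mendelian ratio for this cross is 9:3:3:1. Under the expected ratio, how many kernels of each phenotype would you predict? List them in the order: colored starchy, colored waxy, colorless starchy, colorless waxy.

388.125, 129.375, 129.375, 43.125

The 9:3:3:1 ratio has 16 parts, so with N = 690 the expected counts are:
  colored starchy: 690 × 9/16 = 388.125
  colored waxy: 690 × 3/16 = 129.375
  colorless starchy: 690 × 3/16 = 129.375
  colorless waxy: 690 × 1/16 = 43.125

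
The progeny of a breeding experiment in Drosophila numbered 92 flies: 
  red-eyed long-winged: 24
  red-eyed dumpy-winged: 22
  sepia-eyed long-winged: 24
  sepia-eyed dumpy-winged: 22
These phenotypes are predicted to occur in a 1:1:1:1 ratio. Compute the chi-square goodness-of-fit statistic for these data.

0.174

Expected counts for N = 92 under a 1:1:1:1 ratio (total parts = 4):
  red-eyed long-winged: 92 × 1/4 = 23
  red-eyed dumpy-winged: 92 × 1/4 = 23
  sepia-eyed long-winged: 92 × 1/4 = 23
  sepia-eyed dumpy-winged: 92 × 1/4 = 23
χ² = Σ (O − E)² / E
  red-eyed long-winged: (24 − 23)² / 23 = 0.0435
  red-eyed dumpy-winged: (22 − 23)² / 23 = 0.0435
  sepia-eyed long-winged: (24 − 23)² / 23 = 0.0435
  sepia-eyed dumpy-winged: (22 − 23)² / 23 = 0.0435
χ² = 0.0435 + 0.0435 + 0.0435 + 0.0435 = 0.174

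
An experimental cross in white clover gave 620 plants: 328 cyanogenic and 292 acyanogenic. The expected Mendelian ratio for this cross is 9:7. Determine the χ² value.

Under the 9:7 hypothesis (Σ ratio = 16, N = 620):
  cyanogenic: 620 × 9/16 = 348.75
  acyanogenic: 620 × 7/16 = 271.25
χ² = Σ (O − E)² / E
  cyanogenic: (328 − 348.75)² / 348.75 = 1.2346
  acyanogenic: (292 − 271.25)² / 271.25 = 1.5873
χ² = 1.2346 + 1.5873 = 2.8219 ≈ 2.822

2.822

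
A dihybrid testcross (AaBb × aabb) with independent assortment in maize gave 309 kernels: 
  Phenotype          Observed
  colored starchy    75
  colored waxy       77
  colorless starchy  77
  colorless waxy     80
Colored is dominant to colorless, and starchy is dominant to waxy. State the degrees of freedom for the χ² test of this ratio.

A dihybrid testcross with independent assortment gives a 1:1:1:1 ratio.
A goodness-of-fit test with 4 phenotype classes has df = 4 − 1 = 3.

3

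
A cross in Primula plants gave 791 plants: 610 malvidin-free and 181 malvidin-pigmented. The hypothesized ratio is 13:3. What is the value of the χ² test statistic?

8.867

Under the 13:3 hypothesis (Σ ratio = 16, N = 791):
  malvidin-free: 791 × 13/16 = 642.6875
  malvidin-pigmented: 791 × 3/16 = 148.3125
χ² = Σ (O − E)² / E
  malvidin-free: (610 − 642.6875)² / 642.6875 = 1.6625
  malvidin-pigmented: (181 − 148.3125)² / 148.3125 = 7.2042
χ² = 1.6625 + 7.2042 = 8.8667 ≈ 8.867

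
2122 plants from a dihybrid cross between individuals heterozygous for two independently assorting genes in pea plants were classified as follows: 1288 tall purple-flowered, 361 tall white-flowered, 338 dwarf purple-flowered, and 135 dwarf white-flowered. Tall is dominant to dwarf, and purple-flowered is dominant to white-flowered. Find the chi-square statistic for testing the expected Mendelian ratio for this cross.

A dihybrid F₂ with independent assortment and complete dominance at both loci gives a 9:3:3:1 phenotypic ratio.
Expected counts for N = 2122 under a 9:3:3:1 ratio (total parts = 16):
  tall purple-flowered: 2122 × 9/16 = 1193.625
  tall white-flowered: 2122 × 3/16 = 397.875
  dwarf purple-flowered: 2122 × 3/16 = 397.875
  dwarf white-flowered: 2122 × 1/16 = 132.625
χ² = Σ (O − E)² / E
  tall purple-flowered: (1288 − 1193.625)² / 1193.625 = 7.4618
  tall white-flowered: (361 − 397.875)² / 397.875 = 3.4176
  dwarf purple-flowered: (338 − 397.875)² / 397.875 = 9.0104
  dwarf white-flowered: (135 − 132.625)² / 132.625 = 0.0425
χ² = 7.4618 + 3.4176 + 9.0104 + 0.0425 = 19.9323 ≈ 19.932

19.932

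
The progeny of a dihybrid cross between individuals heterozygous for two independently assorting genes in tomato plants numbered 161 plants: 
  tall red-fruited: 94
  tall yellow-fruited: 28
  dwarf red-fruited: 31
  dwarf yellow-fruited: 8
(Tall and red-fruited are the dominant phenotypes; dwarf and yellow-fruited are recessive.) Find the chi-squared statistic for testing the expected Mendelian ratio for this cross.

A dihybrid F₂ with independent assortment and complete dominance at both loci gives a 9:3:3:1 phenotypic ratio.
Total ratio parts = 16. Expected numbers out of 161:
  tall red-fruited: 161 × 9/16 = 90.5625
  tall yellow-fruited: 161 × 3/16 = 30.1875
  dwarf red-fruited: 161 × 3/16 = 30.1875
  dwarf yellow-fruited: 161 × 1/16 = 10.0625
χ² = Σ (O − E)² / E
  tall red-fruited: (94 − 90.5625)² / 90.5625 = 0.1305
  tall yellow-fruited: (28 − 30.1875)² / 30.1875 = 0.1585
  dwarf red-fruited: (31 − 30.1875)² / 30.1875 = 0.0219
  dwarf yellow-fruited: (8 − 10.0625)² / 10.0625 = 0.4227
χ² = 0.1305 + 0.1585 + 0.0219 + 0.4227 = 0.7336 ≈ 0.734

0.734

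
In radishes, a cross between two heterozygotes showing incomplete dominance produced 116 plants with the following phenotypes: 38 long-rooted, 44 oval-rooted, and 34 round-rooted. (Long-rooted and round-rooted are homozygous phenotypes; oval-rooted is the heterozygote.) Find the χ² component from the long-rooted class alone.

2.793

With incomplete dominance, a heterozygote × heterozygote cross gives a 1:2:1 phenotypic ratio.
Expected counts for N = 116 under a 1:2:1 ratio (total parts = 4):
  long-rooted: 116 × 1/4 = 29
  oval-rooted: 116 × 2/4 = 58
  round-rooted: 116 × 1/4 = 29
Contribution of long-rooted: (38 − 29)² / 29 = 2.7931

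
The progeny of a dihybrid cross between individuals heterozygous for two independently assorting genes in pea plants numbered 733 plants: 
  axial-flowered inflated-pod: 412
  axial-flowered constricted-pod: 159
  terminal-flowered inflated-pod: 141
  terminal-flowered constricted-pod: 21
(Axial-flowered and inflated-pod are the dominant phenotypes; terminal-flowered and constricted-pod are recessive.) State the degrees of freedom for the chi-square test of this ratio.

A dihybrid F₂ with independent assortment and complete dominance at both loci gives a 9:3:3:1 phenotypic ratio.
A goodness-of-fit test with 4 phenotype classes has df = 4 − 1 = 3.

3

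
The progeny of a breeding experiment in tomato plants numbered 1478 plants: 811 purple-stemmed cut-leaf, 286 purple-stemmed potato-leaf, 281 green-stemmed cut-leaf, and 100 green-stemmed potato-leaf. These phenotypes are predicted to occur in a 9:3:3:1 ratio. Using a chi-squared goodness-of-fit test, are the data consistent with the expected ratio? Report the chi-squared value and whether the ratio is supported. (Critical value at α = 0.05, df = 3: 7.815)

Total ratio parts = 16. Expected numbers out of 1478:
  purple-stemmed cut-leaf: 1478 × 9/16 = 831.375
  purple-stemmed potato-leaf: 1478 × 3/16 = 277.125
  green-stemmed cut-leaf: 1478 × 3/16 = 277.125
  green-stemmed potato-leaf: 1478 × 1/16 = 92.375
χ² = Σ (O − E)² / E
  purple-stemmed cut-leaf: (811 − 831.375)² / 831.375 = 0.4993
  purple-stemmed potato-leaf: (286 − 277.125)² / 277.125 = 0.2842
  green-stemmed cut-leaf: (281 − 277.125)² / 277.125 = 0.0542
  green-stemmed potato-leaf: (100 − 92.375)² / 92.375 = 0.6294
χ² = 0.4993 + 0.2842 + 0.0542 + 0.6294 = 1.4671 ≈ 1.467
Degrees of freedom = 4 − 1 = 3; critical value at α = 0.05 is 7.815.
Since 1.467 < 7.815, we fail to reject the null hypothesis — the data are consistent with the 9:3:3:1 ratio.

1.467; consistent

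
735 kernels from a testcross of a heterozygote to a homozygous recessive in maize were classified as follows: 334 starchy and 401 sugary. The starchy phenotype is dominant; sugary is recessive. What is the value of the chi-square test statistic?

A testcross of a heterozygote (Aa × aa) gives a 1:1 phenotypic ratio.
Under the 1:1 hypothesis (Σ ratio = 2, N = 735):
  starchy: 735 × 1/2 = 367.5
  sugary: 735 × 1/2 = 367.5
χ² = Σ (O − E)² / E
  starchy: (334 − 367.5)² / 367.5 = 3.0537
  sugary: (401 − 367.5)² / 367.5 = 3.0537
χ² = 3.0537 + 3.0537 = 6.1074 ≈ 6.107

6.107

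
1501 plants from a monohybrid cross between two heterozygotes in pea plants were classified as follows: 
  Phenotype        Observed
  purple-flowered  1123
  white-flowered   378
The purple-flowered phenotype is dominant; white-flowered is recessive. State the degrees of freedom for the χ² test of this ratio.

For a monohybrid cross between heterozygotes with complete dominance, the expected phenotypic ratio is 3:1.
A goodness-of-fit test with 2 phenotype classes has df = 2 − 1 = 1.

1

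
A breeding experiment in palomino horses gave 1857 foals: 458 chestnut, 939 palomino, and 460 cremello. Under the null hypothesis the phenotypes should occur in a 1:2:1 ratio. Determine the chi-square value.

0.242

Total ratio parts = 4. Expected numbers out of 1857:
  chestnut: 1857 × 1/4 = 464.25
  palomino: 1857 × 2/4 = 928.5
  cremello: 1857 × 1/4 = 464.25
χ² = Σ (O − E)² / E
  chestnut: (458 − 464.25)² / 464.25 = 0.0841
  palomino: (939 − 928.5)² / 928.5 = 0.1187
  cremello: (460 − 464.25)² / 464.25 = 0.0389
χ² = 0.0841 + 0.1187 + 0.0389 = 0.2417 ≈ 0.242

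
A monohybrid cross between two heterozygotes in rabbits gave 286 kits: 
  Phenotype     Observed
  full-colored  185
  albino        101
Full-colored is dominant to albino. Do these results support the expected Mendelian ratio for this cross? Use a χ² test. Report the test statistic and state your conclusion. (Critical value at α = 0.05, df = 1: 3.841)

16.228; not consistent

For a monohybrid cross between heterozygotes with complete dominance, the expected phenotypic ratio is 3:1.
Expected counts for N = 286 under a 3:1 ratio (total parts = 4):
  full-colored: 286 × 3/4 = 214.5
  albino: 286 × 1/4 = 71.5
χ² = Σ (O − E)² / E
  full-colored: (185 − 214.5)² / 214.5 = 4.0571
  albino: (101 − 71.5)² / 71.5 = 12.1713
χ² = 4.0571 + 12.1713 = 16.2284 ≈ 16.228
Degrees of freedom = 2 − 1 = 1; critical value at α = 0.05 is 3.841.
Since 16.228 > 3.841, we reject the null hypothesis — the data do not fit the 3:1 ratio.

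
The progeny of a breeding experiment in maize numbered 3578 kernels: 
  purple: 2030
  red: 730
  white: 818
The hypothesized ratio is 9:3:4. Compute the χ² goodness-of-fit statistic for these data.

Under the 9:3:4 hypothesis (Σ ratio = 16, N = 3578):
  purple: 3578 × 9/16 = 2012.625
  red: 3578 × 3/16 = 670.875
  white: 3578 × 4/16 = 894.5
χ² = Σ (O − E)² / E
  purple: (2030 − 2012.625)² / 2012.625 = 0.1500
  red: (730 − 670.875)² / 670.875 = 5.2108
  white: (818 − 894.5)² / 894.5 = 6.5425
χ² = 0.1500 + 5.2108 + 6.5425 = 11.9033 ≈ 11.903

11.903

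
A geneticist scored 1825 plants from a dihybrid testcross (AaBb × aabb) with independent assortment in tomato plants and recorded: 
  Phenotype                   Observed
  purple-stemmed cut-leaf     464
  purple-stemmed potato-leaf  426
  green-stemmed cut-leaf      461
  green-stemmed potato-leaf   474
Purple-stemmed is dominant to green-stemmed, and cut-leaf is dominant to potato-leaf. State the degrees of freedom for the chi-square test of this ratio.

3

A dihybrid testcross with independent assortment gives a 1:1:1:1 ratio.
A goodness-of-fit test with 4 phenotype classes has df = 4 − 1 = 3.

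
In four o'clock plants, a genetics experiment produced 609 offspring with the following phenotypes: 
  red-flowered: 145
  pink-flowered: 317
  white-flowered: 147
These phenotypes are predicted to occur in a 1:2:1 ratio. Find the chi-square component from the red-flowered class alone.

0.345

Total ratio parts = 4. Expected numbers out of 609:
  red-flowered: 609 × 1/4 = 152.25
  pink-flowered: 609 × 2/4 = 304.5
  white-flowered: 609 × 1/4 = 152.25
Contribution of red-flowered: (145 − 152.25)² / 152.25 = 0.3452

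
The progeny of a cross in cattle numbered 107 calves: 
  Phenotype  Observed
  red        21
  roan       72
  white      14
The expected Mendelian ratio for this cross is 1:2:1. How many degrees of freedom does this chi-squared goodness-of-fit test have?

A goodness-of-fit test with 3 phenotype classes has df = 3 − 1 = 2.

2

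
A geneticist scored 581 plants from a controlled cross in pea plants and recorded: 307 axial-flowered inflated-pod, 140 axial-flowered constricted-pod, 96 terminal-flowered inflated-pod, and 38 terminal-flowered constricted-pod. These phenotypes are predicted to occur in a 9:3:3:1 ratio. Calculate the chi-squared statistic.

The 9:3:3:1 ratio has 16 parts, so with N = 581 the expected counts are:
  axial-flowered inflated-pod: 581 × 9/16 = 326.8125
  axial-flowered constricted-pod: 581 × 3/16 = 108.9375
  terminal-flowered inflated-pod: 581 × 3/16 = 108.9375
  terminal-flowered constricted-pod: 581 × 1/16 = 36.3125
χ² = Σ (O − E)² / E
  axial-flowered inflated-pod: (307 − 326.8125)² / 326.8125 = 1.2011
  axial-flowered constricted-pod: (140 − 108.9375)² / 108.9375 = 8.8572
  terminal-flowered inflated-pod: (96 − 108.9375)² / 108.9375 = 1.5365
  terminal-flowered constricted-pod: (38 − 36.3125)² / 36.3125 = 0.0784
χ² = 1.2011 + 8.8572 + 1.5365 + 0.0784 = 11.6732 ≈ 11.673

11.673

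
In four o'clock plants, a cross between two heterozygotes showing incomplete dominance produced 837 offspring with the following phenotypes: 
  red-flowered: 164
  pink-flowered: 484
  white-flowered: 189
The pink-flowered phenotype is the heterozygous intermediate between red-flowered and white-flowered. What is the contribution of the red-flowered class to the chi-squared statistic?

9.785

With incomplete dominance, a heterozygote × heterozygote cross gives a 1:2:1 phenotypic ratio.
Under the 1:2:1 hypothesis (Σ ratio = 4, N = 837):
  red-flowered: 837 × 1/4 = 209.25
  pink-flowered: 837 × 2/4 = 418.5
  white-flowered: 837 × 1/4 = 209.25
Contribution of red-flowered: (164 − 209.25)² / 209.25 = 9.7852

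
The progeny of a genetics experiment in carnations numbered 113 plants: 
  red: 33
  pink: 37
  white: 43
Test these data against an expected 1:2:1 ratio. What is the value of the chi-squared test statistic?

Under the 1:2:1 hypothesis (Σ ratio = 4, N = 113):
  red: 113 × 1/4 = 28.25
  pink: 113 × 2/4 = 56.5
  white: 113 × 1/4 = 28.25
χ² = Σ (O − E)² / E
  red: (33 − 28.25)² / 28.25 = 0.7987
  pink: (37 − 56.5)² / 56.5 = 6.7301
  white: (43 − 28.25)² / 28.25 = 7.7013
χ² = 0.7987 + 6.7301 + 7.7013 = 15.2301 ≈ 15.230

15.230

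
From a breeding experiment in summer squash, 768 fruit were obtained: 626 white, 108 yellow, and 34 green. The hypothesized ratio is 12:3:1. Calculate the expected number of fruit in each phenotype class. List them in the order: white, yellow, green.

576, 144, 48

Total ratio parts = 16. Expected numbers out of 768:
  white: 768 × 12/16 = 576
  yellow: 768 × 3/16 = 144
  green: 768 × 1/16 = 48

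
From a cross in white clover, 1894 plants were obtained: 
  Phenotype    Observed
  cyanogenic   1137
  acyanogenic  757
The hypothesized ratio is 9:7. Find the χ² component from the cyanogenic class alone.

4.815

Total ratio parts = 16. Expected numbers out of 1894:
  cyanogenic: 1894 × 9/16 = 1065.375
  acyanogenic: 1894 × 7/16 = 828.625
Contribution of cyanogenic: (1137 − 1065.375)² / 1065.375 = 4.8153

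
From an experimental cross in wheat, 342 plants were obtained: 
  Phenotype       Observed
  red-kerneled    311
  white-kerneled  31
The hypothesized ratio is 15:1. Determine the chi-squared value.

Total ratio parts = 16. Expected numbers out of 342:
  red-kerneled: 342 × 15/16 = 320.625
  white-kerneled: 342 × 1/16 = 21.375
χ² = Σ (O − E)² / E
  red-kerneled: (311 − 320.625)² / 320.625 = 0.2889
  white-kerneled: (31 − 21.375)² / 21.375 = 4.3341
χ² = 0.2889 + 4.3341 = 4.623

4.623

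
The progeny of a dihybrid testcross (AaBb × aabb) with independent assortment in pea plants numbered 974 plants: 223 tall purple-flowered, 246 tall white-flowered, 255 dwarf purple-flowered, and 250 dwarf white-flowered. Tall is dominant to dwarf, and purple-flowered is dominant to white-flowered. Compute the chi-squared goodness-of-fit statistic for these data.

2.468

A dihybrid testcross with independent assortment gives a 1:1:1:1 ratio.
The 1:1:1:1 ratio has 4 parts, so with N = 974 the expected counts are:
  tall purple-flowered: 974 × 1/4 = 243.5
  tall white-flowered: 974 × 1/4 = 243.5
  dwarf purple-flowered: 974 × 1/4 = 243.5
  dwarf white-flowered: 974 × 1/4 = 243.5
χ² = Σ (O − E)² / E
  tall purple-flowered: (223 − 243.5)² / 243.5 = 1.7259
  tall white-flowered: (246 − 243.5)² / 243.5 = 0.0257
  dwarf purple-flowered: (255 − 243.5)² / 243.5 = 0.5431
  dwarf white-flowered: (250 − 243.5)² / 243.5 = 0.1735
χ² = 1.7259 + 0.0257 + 0.5431 + 0.1735 = 2.4682 ≈ 2.468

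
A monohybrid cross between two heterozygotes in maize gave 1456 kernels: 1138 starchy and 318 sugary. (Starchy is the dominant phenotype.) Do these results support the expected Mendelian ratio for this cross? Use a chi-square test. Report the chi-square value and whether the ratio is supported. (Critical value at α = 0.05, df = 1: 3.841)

7.751; not consistent

For a monohybrid cross between heterozygotes with complete dominance, the expected phenotypic ratio is 3:1.
The 3:1 ratio has 4 parts, so with N = 1456 the expected counts are:
  starchy: 1456 × 3/4 = 1092
  sugary: 1456 × 1/4 = 364
χ² = Σ (O − E)² / E
  starchy: (1138 − 1092)² / 1092 = 1.9377
  sugary: (318 − 364)² / 364 = 5.8132
χ² = 1.9377 + 5.8132 = 7.7509 ≈ 7.751
Degrees of freedom = 2 − 1 = 1; critical value at α = 0.05 is 3.841.
Since 7.751 > 3.841, we reject the null hypothesis — the data do not fit the 3:1 ratio.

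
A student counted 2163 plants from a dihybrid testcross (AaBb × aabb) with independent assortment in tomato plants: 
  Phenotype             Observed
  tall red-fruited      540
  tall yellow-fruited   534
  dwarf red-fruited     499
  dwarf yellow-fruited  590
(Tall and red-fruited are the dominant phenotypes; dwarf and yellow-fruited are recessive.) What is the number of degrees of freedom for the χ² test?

3

A dihybrid testcross with independent assortment gives a 1:1:1:1 ratio.
A goodness-of-fit test with 4 phenotype classes has df = 4 − 1 = 3.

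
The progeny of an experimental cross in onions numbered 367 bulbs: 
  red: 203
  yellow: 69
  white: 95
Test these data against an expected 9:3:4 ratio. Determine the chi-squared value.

0.173

Total ratio parts = 16. Expected numbers out of 367:
  red: 367 × 9/16 = 206.4375
  yellow: 367 × 3/16 = 68.8125
  white: 367 × 4/16 = 91.75
χ² = Σ (O − E)² / E
  red: (203 − 206.4375)² / 206.4375 = 0.0572
  yellow: (69 − 68.8125)² / 68.8125 = 0.0005
  white: (95 − 91.75)² / 91.75 = 0.1151
χ² = 0.0572 + 0.0005 + 0.1151 = 0.1728 ≈ 0.173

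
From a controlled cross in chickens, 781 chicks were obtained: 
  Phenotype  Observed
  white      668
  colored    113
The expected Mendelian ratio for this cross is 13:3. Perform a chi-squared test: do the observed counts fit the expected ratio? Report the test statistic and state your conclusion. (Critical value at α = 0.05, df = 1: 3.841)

9.397; not consistent

Total ratio parts = 16. Expected numbers out of 781:
  white: 781 × 13/16 = 634.5625
  colored: 781 × 3/16 = 146.4375
χ² = Σ (O − E)² / E
  white: (668 − 634.5625)² / 634.5625 = 1.7619
  colored: (113 − 146.4375)² / 146.4375 = 7.6351
χ² = 1.7619 + 7.6351 = 9.397
Degrees of freedom = 2 − 1 = 1; critical value at α = 0.05 is 3.841.
Since 9.397 > 3.841, we reject the null hypothesis — the data do not fit the 13:3 ratio.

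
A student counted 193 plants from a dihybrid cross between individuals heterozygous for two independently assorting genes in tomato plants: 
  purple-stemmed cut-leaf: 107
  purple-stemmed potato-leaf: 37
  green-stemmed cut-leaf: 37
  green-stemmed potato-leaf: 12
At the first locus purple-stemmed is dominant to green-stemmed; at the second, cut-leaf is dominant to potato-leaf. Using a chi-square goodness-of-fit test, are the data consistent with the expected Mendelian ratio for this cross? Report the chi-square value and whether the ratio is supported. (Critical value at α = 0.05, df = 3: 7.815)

0.059; consistent

A dihybrid F₂ with independent assortment and complete dominance at both loci gives a 9:3:3:1 phenotypic ratio.
Under the 9:3:3:1 hypothesis (Σ ratio = 16, N = 193):
  purple-stemmed cut-leaf: 193 × 9/16 = 108.5625
  purple-stemmed potato-leaf: 193 × 3/16 = 36.1875
  green-stemmed cut-leaf: 193 × 3/16 = 36.1875
  green-stemmed potato-leaf: 193 × 1/16 = 12.0625
χ² = Σ (O − E)² / E
  purple-stemmed cut-leaf: (107 − 108.5625)² / 108.5625 = 0.0225
  purple-stemmed potato-leaf: (37 − 36.1875)² / 36.1875 = 0.0182
  green-stemmed cut-leaf: (37 − 36.1875)² / 36.1875 = 0.0182
  green-stemmed potato-leaf: (12 − 12.0625)² / 12.0625 = 0.0003
χ² = 0.0225 + 0.0182 + 0.0182 + 0.0003 = 0.0592 ≈ 0.059
Degrees of freedom = 4 − 1 = 3; critical value at α = 0.05 is 7.815.
Since 0.059 < 7.815, we fail to reject the null hypothesis — the data are consistent with the 9:3:3:1 ratio.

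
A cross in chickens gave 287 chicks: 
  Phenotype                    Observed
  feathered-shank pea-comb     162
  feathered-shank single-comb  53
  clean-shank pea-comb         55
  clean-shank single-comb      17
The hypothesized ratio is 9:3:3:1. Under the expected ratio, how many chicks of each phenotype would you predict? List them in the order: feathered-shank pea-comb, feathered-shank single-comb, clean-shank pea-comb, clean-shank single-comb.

161.4375, 53.8125, 53.8125, 17.9375

The 9:3:3:1 ratio has 16 parts, so with N = 287 the expected counts are:
  feathered-shank pea-comb: 287 × 9/16 = 161.4375
  feathered-shank single-comb: 287 × 3/16 = 53.8125
  clean-shank pea-comb: 287 × 3/16 = 53.8125
  clean-shank single-comb: 287 × 1/16 = 17.9375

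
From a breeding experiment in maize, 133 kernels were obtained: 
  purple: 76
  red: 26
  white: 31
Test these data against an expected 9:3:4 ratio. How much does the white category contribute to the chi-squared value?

0.152

Under the 9:3:4 hypothesis (Σ ratio = 16, N = 133):
  purple: 133 × 9/16 = 74.8125
  red: 133 × 3/16 = 24.9375
  white: 133 × 4/16 = 33.25
Contribution of white: (31 − 33.25)² / 33.25 = 0.1523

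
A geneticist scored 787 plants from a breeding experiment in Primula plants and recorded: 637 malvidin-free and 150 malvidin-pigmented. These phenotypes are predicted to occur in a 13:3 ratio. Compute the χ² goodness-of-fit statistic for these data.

Expected counts for N = 787 under a 13:3 ratio (total parts = 16):
  malvidin-free: 787 × 13/16 = 639.4375
  malvidin-pigmented: 787 × 3/16 = 147.5625
χ² = Σ (O − E)² / E
  malvidin-free: (637 − 639.4375)² / 639.4375 = 0.0093
  malvidin-pigmented: (150 − 147.5625)² / 147.5625 = 0.0403
χ² = 0.0093 + 0.0403 = 0.0496 ≈ 0.050

0.050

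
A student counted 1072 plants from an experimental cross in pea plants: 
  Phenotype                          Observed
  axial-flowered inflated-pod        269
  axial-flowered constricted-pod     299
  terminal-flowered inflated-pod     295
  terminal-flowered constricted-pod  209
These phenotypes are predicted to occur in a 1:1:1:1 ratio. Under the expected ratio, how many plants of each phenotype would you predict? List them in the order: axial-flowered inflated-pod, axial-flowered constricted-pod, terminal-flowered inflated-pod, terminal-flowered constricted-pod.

The 1:1:1:1 ratio has 4 parts, so with N = 1072 the expected counts are:
  axial-flowered inflated-pod: 1072 × 1/4 = 268
  axial-flowered constricted-pod: 1072 × 1/4 = 268
  terminal-flowered inflated-pod: 1072 × 1/4 = 268
  terminal-flowered constricted-pod: 1072 × 1/4 = 268

268, 268, 268, 268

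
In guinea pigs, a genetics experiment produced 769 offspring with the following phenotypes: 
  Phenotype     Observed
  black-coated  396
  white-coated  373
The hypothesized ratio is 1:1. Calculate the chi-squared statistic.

The 1:1 ratio has 2 parts, so with N = 769 the expected counts are:
  black-coated: 769 × 1/2 = 384.5
  white-coated: 769 × 1/2 = 384.5
χ² = Σ (O − E)² / E
  black-coated: (396 − 384.5)² / 384.5 = 0.3440
  white-coated: (373 − 384.5)² / 384.5 = 0.3440
χ² = 0.3440 + 0.3440 = 0.688

0.688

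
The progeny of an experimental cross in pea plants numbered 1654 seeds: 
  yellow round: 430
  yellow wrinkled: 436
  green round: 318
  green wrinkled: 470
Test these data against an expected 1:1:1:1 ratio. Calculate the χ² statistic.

The 1:1:1:1 ratio has 4 parts, so with N = 1654 the expected counts are:
  yellow round: 1654 × 1/4 = 413.5
  yellow wrinkled: 1654 × 1/4 = 413.5
  green round: 1654 × 1/4 = 413.5
  green wrinkled: 1654 × 1/4 = 413.5
χ² = Σ (O − E)² / E
  yellow round: (430 − 413.5)² / 413.5 = 0.6584
  yellow wrinkled: (436 − 413.5)² / 413.5 = 1.2243
  green round: (318 − 413.5)² / 413.5 = 22.0562
  green wrinkled: (470 − 413.5)² / 413.5 = 7.7201
χ² = 0.6584 + 1.2243 + 22.0562 + 7.7201 = 31.659

31.659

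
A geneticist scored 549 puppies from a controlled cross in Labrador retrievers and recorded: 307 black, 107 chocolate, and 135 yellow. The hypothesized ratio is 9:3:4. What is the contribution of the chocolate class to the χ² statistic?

Under the 9:3:4 hypothesis (Σ ratio = 16, N = 549):
  black: 549 × 9/16 = 308.8125
  chocolate: 549 × 3/16 = 102.9375
  yellow: 549 × 4/16 = 137.25
Contribution of chocolate: (107 − 102.9375)² / 102.9375 = 0.1603

0.160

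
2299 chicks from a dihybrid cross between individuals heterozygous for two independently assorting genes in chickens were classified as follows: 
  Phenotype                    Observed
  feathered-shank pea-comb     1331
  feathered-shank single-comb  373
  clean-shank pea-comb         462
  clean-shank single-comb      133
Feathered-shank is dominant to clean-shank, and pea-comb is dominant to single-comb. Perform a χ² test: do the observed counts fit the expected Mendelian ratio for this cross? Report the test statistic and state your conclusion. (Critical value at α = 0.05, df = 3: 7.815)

11.942; not consistent

A dihybrid F₂ with independent assortment and complete dominance at both loci gives a 9:3:3:1 phenotypic ratio.
Expected counts for N = 2299 under a 9:3:3:1 ratio (total parts = 16):
  feathered-shank pea-comb: 2299 × 9/16 = 1293.1875
  feathered-shank single-comb: 2299 × 3/16 = 431.0625
  clean-shank pea-comb: 2299 × 3/16 = 431.0625
  clean-shank single-comb: 2299 × 1/16 = 143.6875
χ² = Σ (O − E)² / E
  feathered-shank pea-comb: (1331 − 1293.1875)² / 1293.1875 = 1.1056
  feathered-shank single-comb: (373 − 431.0625)² / 431.0625 = 7.8208
  clean-shank pea-comb: (462 − 431.0625)² / 431.0625 = 2.2204
  clean-shank single-comb: (133 − 143.6875)² / 143.6875 = 0.7949
χ² = 1.1056 + 7.8208 + 2.2204 + 0.7949 = 11.9417 ≈ 11.942
Degrees of freedom = 4 − 1 = 3; critical value at α = 0.05 is 7.815.
Since 11.942 > 7.815, we reject the null hypothesis — the data do not fit the 9:3:3:1 ratio.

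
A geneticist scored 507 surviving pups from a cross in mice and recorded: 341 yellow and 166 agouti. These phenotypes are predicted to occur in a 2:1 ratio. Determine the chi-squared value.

Total ratio parts = 3. Expected numbers out of 507:
  yellow: 507 × 2/3 = 338
  agouti: 507 × 1/3 = 169
χ² = Σ (O − E)² / E
  yellow: (341 − 338)² / 338 = 0.0266
  agouti: (166 − 169)² / 169 = 0.0533
χ² = 0.0266 + 0.0533 = 0.0799 ≈ 0.080

0.080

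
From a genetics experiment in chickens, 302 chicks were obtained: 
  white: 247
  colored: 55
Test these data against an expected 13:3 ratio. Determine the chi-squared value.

Expected counts for N = 302 under a 13:3 ratio (total parts = 16):
  white: 302 × 13/16 = 245.375
  colored: 302 × 3/16 = 56.625
χ² = Σ (O − E)² / E
  white: (247 − 245.375)² / 245.375 = 0.0108
  colored: (55 − 56.625)² / 56.625 = 0.0466
χ² = 0.0108 + 0.0466 = 0.0574 ≈ 0.057

0.057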